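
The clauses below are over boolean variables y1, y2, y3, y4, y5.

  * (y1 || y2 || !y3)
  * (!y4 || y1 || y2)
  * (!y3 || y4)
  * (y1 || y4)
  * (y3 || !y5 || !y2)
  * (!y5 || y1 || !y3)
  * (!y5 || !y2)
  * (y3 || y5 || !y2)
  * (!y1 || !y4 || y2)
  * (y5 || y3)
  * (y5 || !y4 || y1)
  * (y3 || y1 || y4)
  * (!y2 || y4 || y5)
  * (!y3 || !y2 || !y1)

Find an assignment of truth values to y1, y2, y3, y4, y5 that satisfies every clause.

y1=1, y2=0, y3=0, y4=0, y5=1

Set y1 = True and propagate.
Try y2 = False.
  then y4 is forced to False.
  then y3 is forced to False.
  then y5 is forced to True.
Every clause has at least one true literal under this assignment.
Check each clause:
  1. (y2 || !y3 || y1) — y1 is true.
  2. (y2 || y1 || !y4) — y1 is true.
  3. (y4 || !y3) — !y3 is true.
  4. (y4 || y1) — y1 is true.
  5. (!y2 || !y5 || y3) — !y2 is true.
  6. (!y5 || y1 || !y3) — y1 is true.
  7. (!y5 || !y2) — !y2 is true.
  8. (y3 || !y2 || y5) — y5 is true.
  9. (y2 || !y1 || !y4) — !y4 is true.
  10. (y5 || y3) — y5 is true.
  11. (y5 || y1 || !y4) — y1 is true.
  12. (y3 || y4 || y1) — y1 is true.
  13. (!y2 || y4 || y5) — y5 is true.
  14. (!y2 || !y3 || !y1) — !y3 is true.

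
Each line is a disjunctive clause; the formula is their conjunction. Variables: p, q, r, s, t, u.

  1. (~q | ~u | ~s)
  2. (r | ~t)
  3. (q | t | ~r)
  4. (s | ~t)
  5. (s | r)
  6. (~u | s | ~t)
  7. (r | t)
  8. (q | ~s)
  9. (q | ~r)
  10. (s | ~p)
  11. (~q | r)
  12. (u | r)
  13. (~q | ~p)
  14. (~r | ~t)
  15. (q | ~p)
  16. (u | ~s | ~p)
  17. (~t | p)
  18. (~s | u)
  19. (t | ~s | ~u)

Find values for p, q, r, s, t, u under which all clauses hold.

p=F, q=T, r=T, s=F, t=F, u=T

Set p = False and propagate.
  then t is forced to False.
  then r is forced to True.
  then q is forced to True.
Branch on s: take s = False.
u is now unconstrained; take u = True.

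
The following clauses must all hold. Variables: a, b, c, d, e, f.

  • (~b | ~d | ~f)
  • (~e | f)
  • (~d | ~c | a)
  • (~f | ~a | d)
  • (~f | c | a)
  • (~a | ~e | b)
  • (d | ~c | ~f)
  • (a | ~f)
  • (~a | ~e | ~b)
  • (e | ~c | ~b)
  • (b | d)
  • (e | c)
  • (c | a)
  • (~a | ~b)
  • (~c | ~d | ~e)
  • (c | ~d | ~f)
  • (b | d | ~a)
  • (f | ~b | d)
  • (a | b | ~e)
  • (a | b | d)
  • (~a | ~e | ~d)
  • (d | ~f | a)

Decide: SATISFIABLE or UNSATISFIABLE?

SATISFIABLE

Try a = True.
  then b is forced to False.
  then e is forced to False.
  then d is forced to True.
  then c is forced to True.
f is now unconstrained; take f = False.
So a=True, b=False, c=True, d=True, e=False, f=False is a satisfying assignment.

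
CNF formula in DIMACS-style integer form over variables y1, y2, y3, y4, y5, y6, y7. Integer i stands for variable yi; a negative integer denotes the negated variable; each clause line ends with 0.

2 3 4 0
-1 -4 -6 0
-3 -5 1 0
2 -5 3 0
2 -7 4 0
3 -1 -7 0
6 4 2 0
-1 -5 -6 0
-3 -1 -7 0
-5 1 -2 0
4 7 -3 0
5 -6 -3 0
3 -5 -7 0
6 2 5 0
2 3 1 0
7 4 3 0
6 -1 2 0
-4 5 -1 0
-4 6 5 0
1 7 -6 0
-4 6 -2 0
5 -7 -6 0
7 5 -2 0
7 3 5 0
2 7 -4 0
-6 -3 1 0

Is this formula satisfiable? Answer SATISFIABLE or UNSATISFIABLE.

SATISFIABLE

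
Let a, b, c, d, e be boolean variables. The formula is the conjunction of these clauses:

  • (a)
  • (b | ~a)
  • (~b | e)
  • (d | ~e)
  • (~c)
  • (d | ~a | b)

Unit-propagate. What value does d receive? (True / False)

True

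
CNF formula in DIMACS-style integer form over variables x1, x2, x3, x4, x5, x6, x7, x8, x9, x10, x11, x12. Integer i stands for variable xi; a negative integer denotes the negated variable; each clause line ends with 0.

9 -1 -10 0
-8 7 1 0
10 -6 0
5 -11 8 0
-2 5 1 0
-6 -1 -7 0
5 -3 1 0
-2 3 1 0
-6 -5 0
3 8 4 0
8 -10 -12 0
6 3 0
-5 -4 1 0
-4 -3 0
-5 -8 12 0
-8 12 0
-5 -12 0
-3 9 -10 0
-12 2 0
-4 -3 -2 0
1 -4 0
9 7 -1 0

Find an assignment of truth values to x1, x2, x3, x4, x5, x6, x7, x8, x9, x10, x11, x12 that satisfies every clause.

Pure literal: x11 appears only negated; assign x11 = False.
Branch on x1: take x1 = True.
Branch on x2: take x2 = True.
Set x3 = True and propagate.
  then x4 is forced to False.
The remaining clauses are satisfied by x5 = False, x6 = False, x7 = True, x8 = False, x9 = False, x10 = False, x12 = False.

x1 = T, x2 = T, x3 = T, x4 = F, x5 = F, x6 = F, x7 = T, x8 = F, x9 = F, x10 = F, x11 = F, x12 = F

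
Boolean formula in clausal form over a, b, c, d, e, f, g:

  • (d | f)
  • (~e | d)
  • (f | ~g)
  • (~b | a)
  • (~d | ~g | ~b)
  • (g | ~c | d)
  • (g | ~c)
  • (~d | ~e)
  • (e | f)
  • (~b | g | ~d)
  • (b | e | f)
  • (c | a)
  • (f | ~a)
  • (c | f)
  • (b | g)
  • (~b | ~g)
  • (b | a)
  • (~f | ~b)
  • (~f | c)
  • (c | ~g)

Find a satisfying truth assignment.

a=True  b=False  c=True  d=True  e=False  f=True  g=True

Check each clause:
  1. (f | d) — d is true.
  2. (~e | d) — ~e is true.
  3. (~g | f) — f is true.
  4. (a | ~b) — a is true.
  5. (~d | ~g | ~b) — ~b is true.
  6. (~c | g | d) — d is true.
  7. (~c | g) — g is true.
  8. (~e | ~d) — ~e is true.
  9. (f | e) — f is true.
  10. (~d | g | ~b) — ~b is true.
  11. (e | f | b) — f is true.
  12. (c | a) — a is true.
  13. (~a | f) — f is true.
  14. (c | f) — c is true.
  15. (b | g) — g is true.
  16. (~b | ~g) — ~b is true.
  17. (a | b) — a is true.
  18. (~f | ~b) — ~b is true.
  19. (c | ~f) — c is true.
  20. (~g | c) — c is true.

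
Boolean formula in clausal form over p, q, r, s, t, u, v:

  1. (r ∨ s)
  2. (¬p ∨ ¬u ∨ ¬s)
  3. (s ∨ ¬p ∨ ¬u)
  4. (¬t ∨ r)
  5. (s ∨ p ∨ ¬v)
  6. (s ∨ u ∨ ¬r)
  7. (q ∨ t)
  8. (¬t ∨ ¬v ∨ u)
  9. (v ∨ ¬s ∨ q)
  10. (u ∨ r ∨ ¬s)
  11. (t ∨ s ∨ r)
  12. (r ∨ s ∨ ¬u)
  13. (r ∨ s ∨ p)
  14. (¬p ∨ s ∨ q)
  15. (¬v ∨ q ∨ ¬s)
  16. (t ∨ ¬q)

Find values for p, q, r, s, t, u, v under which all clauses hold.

Set p = False and propagate.
The remaining clauses are satisfied by q = True, r = True, s = True, t = True, u = False, v = False.

p=F, q=T, r=T, s=T, t=T, u=F, v=F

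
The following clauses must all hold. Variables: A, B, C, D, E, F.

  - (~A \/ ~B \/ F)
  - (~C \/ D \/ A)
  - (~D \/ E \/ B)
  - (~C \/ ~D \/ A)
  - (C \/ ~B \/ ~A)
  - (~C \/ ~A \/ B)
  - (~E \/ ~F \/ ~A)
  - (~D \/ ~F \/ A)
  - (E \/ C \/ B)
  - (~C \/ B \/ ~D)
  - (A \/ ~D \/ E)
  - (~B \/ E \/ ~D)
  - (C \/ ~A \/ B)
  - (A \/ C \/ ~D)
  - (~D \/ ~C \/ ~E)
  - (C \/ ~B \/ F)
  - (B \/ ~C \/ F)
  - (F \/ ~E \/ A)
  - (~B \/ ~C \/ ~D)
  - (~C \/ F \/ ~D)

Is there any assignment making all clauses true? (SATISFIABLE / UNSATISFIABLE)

Branch on A: take A = False.
Branch on B: take B = True.
For the remaining variables, C = False, D = False, E = False, F = True works.
So A=False, B=True, C=False, D=False, E=False, F=True is a satisfying assignment.

SATISFIABLE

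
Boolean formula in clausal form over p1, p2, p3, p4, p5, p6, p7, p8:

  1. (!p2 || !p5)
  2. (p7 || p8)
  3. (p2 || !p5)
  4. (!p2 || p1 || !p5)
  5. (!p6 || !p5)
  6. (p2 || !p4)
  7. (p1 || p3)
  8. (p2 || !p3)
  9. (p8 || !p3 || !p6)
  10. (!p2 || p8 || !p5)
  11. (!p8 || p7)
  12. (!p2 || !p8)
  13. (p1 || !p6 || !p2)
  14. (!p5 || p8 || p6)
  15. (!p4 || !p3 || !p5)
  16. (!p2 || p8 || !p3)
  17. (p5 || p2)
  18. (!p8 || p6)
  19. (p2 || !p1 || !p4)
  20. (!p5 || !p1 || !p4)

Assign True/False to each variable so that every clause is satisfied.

p1=True, p2=True, p3=False, p4=False, p5=False, p6=True, p7=True, p8=False

Check each clause:
  1. (!p5 || !p2) — !p5 is true.
  2. (p8 || p7) — p7 is true.
  3. (!p5 || p2) — p2 is true.
  4. (!p5 || !p2 || p1) — p1 is true.
  5. (!p6 || !p5) — !p5 is true.
  6. (!p4 || p2) — p2 is true.
  7. (p3 || p1) — p1 is true.
  8. (!p3 || p2) — p2 is true.
  9. (!p3 || !p6 || p8) — !p3 is true.
  10. (!p2 || !p5 || p8) — !p5 is true.
  11. (p7 || !p8) — !p8 is true.
  12. (!p8 || !p2) — !p8 is true.
  13. (p1 || !p2 || !p6) — p1 is true.
  14. (p8 || p6 || !p5) — !p5 is true.
  15. (!p4 || !p3 || !p5) — !p5 is true.
  16. (!p3 || p8 || !p2) — !p3 is true.
  17. (p2 || p5) — p2 is true.
  18. (p6 || !p8) — !p8 is true.
  19. (!p4 || p2 || !p1) — p2 is true.
  20. (!p4 || !p1 || !p5) — !p5 is true.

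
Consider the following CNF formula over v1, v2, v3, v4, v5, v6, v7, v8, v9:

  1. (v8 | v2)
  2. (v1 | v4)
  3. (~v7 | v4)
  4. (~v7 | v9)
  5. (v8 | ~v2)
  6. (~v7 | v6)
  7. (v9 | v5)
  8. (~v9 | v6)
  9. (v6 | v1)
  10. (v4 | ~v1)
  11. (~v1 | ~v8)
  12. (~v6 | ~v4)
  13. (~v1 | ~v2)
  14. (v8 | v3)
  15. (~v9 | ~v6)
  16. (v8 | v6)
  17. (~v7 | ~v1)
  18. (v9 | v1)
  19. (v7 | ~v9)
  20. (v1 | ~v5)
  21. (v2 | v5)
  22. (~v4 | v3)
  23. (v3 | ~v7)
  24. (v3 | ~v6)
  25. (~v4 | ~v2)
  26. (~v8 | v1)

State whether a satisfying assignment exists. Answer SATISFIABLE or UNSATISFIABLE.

UNSATISFIABLE

v1 = True:
  propagation gives v4=True, v8=False, v2=True; an empty clause results — contradiction.
v1 = False:
  propagation gives v4=True, v6=True; an empty clause results — contradiction.
Every branch closes, so no satisfying assignment exists.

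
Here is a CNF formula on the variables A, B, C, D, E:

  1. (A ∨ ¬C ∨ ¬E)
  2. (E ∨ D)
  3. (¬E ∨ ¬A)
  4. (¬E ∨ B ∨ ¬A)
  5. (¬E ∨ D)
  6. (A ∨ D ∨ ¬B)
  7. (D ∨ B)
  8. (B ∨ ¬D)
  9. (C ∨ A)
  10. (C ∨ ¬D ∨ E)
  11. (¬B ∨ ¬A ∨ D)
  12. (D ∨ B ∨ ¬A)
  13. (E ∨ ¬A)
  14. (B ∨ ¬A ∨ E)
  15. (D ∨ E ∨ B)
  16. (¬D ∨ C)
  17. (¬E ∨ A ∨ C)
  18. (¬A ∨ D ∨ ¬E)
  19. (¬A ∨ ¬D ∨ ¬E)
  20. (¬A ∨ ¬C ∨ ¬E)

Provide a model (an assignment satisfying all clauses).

A=False, B=True, C=True, D=True, E=False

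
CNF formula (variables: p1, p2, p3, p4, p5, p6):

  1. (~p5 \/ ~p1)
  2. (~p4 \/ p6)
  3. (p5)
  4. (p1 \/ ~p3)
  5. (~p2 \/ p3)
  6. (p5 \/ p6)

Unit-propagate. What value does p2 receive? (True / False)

(p5) stands alone — p5 = True.
(~p5 \/ ~p1) with p5 = True leaves only ~p1, so p1 = False.
(~p3 \/ p1): since p1 = False, the clause reduces to (~p3). p3 = False.
(p3 \/ ~p2) with p3 = False leaves only ~p2, so p2 = False.

False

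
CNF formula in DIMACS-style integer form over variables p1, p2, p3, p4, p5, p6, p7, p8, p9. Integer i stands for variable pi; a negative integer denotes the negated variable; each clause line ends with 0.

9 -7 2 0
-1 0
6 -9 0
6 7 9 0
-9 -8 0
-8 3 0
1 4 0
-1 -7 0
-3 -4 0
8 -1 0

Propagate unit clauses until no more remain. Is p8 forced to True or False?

(¬p1) stands alone — p1 = False.
(p4 ∨ p1): since p1 = False, the clause reduces to (p4). p4 = True.
In (¬p4 ∨ ¬p3), ¬p4 is now false; ¬p3 must hold, so p3 = False.
(p3 ∨ ¬p8): since p3 = False, the clause reduces to (¬p8). p8 = False.

False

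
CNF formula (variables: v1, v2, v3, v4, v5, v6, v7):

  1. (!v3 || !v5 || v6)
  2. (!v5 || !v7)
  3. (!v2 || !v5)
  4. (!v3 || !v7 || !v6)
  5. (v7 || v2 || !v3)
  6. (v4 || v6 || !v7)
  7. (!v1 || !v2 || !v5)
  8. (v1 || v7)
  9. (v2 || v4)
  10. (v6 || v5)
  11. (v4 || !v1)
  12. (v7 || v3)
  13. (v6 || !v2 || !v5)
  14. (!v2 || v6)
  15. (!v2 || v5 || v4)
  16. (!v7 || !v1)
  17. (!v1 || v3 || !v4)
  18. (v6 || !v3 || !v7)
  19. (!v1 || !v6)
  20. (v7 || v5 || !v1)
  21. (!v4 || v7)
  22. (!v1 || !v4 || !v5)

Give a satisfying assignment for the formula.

v1=0, v2=1, v3=0, v4=1, v5=0, v6=1, v7=1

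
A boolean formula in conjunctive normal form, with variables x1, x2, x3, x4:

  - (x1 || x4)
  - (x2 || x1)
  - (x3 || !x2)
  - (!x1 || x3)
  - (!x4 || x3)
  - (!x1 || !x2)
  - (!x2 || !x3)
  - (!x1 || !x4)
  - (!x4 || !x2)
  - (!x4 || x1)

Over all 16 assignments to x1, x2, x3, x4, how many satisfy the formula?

Satisfying assignments:
  x1=1 x2=0 x3=1 x4=0
That's 1 in total.

1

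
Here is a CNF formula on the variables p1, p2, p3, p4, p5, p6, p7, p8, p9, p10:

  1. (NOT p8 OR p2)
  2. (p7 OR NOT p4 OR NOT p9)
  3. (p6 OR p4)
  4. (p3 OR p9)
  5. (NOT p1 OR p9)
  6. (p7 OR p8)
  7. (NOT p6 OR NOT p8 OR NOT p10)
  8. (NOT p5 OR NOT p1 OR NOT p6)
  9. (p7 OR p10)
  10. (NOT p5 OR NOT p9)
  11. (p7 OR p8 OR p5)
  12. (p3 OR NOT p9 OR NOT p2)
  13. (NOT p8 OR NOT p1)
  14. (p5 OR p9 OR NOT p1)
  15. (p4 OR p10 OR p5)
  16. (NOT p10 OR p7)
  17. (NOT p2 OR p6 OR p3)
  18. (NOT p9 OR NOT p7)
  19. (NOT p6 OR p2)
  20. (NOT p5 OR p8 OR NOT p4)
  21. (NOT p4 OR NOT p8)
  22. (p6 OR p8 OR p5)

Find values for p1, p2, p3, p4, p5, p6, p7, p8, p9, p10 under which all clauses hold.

p1 = F, p2 = T, p3 = T, p4 = F, p5 = F, p6 = T, p7 = T, p8 = F, p9 = F, p10 = T

Pure literal: p1 appears only negated; assign p1 = False.
Pure literal: p3 appears only positively; assign p3 = True.
Set p2 = True and propagate.
Branch on p4: take p4 = False.
  then p6 is forced to True.
Set p5 = False and propagate.
  then p10 is forced to True.
  then p8 is forced to False.
  then p7 is forced to True.
  then p9 is forced to False.
Every clause has at least one true literal under this assignment.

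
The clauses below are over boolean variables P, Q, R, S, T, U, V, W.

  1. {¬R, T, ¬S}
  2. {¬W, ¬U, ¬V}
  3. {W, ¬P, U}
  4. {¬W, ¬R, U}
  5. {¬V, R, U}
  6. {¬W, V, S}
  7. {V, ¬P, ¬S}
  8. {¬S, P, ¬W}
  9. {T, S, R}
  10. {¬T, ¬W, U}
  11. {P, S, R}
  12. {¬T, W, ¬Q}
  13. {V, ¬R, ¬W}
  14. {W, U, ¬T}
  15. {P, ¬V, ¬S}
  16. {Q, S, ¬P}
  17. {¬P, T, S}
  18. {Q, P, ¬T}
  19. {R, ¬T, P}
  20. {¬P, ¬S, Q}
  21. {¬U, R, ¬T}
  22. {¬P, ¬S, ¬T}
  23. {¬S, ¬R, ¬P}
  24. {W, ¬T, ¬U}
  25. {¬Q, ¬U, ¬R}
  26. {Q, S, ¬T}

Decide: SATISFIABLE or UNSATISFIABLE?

SATISFIABLE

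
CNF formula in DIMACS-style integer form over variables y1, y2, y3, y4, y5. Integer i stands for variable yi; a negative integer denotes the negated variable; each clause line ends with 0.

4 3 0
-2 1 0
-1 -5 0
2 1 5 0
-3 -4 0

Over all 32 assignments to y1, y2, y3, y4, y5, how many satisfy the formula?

The models are:
  y1=0 y2=0 y3=0 y4=1 y5=1
  y1=0 y2=0 y3=1 y4=0 y5=1
  y1=1 y2=0 y3=0 y4=1 y5=0
  y1=1 y2=0 y3=1 y4=0 y5=0
  y1=1 y2=1 y3=0 y4=1 y5=0
  y1=1 y2=1 y3=1 y4=0 y5=0
Count: 6.

6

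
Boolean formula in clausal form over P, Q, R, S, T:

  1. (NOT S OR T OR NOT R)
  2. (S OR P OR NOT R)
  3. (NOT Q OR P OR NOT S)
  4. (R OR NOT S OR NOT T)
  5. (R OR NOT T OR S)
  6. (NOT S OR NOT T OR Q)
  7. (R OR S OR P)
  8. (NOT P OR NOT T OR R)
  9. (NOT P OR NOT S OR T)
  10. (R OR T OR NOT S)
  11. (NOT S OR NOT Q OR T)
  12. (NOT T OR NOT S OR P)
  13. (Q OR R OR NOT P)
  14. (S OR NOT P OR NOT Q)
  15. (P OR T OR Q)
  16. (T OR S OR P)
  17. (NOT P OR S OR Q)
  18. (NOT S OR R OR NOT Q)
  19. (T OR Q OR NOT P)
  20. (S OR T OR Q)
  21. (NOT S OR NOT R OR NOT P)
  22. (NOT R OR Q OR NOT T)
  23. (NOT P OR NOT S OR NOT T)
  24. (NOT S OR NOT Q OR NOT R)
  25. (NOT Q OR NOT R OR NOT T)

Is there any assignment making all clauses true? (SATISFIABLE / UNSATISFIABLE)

UNSATISFIABLE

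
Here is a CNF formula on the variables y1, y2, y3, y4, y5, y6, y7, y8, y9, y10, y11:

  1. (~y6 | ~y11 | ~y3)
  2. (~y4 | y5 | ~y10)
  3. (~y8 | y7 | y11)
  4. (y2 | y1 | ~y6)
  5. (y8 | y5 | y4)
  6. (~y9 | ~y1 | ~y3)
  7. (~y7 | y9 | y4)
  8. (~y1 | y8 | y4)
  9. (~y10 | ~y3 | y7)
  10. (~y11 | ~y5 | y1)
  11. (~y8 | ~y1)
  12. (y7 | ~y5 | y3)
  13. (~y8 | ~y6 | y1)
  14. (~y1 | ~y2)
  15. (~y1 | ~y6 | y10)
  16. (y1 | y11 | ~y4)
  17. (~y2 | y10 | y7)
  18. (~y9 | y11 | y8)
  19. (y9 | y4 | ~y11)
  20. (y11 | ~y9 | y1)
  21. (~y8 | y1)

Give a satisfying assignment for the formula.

y1=T, y2=F, y3=F, y4=T, y5=T, y6=F, y7=T, y8=F, y9=T, y10=T, y11=T

y6 occurs only negated in the remaining clauses — set y6 = False.
Try y1 = True.
  then y8 is forced to False.
  then y4 is forced to True.
  then y2 is forced to False.
Set y3 = False and propagate.
The remaining clauses are satisfied by y5 = True, y7 = True, y9 = True, y10 = True, y11 = True.
Every clause has at least one true literal under this assignment.
Check each clause:
  1. (~y11 | ~y3 | ~y6) — ~y6 is true.
  2. (y5 | ~y4 | ~y10) — y5 is true.
  3. (~y8 | y11 | y7) — ~y8 is true.
  4. (y1 | ~y6 | y2) — y1 is true.
  5. (y4 | y5 | y8) — y4 is true.
  6. (~y3 | ~y1 | ~y9) — ~y3 is true.
  7. (y4 | ~y7 | y9) — y4 is true.
  8. (y4 | y8 | ~y1) — y4 is true.
  9. (~y10 | ~y3 | y7) — ~y3 is true.
  10. (~y5 | y1 | ~y11) — y1 is true.
  11. (~y1 | ~y8) — ~y8 is true.
  12. (y3 | y7 | ~y5) — y7 is true.
  13. (y1 | ~y8 | ~y6) — ~y8 is true.
  14. (~y1 | ~y2) — ~y2 is true.
  15. (y10 | ~y1 | ~y6) — y10 is true.
  16. (y11 | ~y4 | y1) — y1 is true.
  17. (~y2 | y10 | y7) — y10 is true.
  18. (~y9 | y11 | y8) — y11 is true.
  19. (~y11 | y4 | y9) — y9 is true.
  20. (y11 | ~y9 | y1) — y1 is true.
  21. (~y8 | y1) — ~y8 is true.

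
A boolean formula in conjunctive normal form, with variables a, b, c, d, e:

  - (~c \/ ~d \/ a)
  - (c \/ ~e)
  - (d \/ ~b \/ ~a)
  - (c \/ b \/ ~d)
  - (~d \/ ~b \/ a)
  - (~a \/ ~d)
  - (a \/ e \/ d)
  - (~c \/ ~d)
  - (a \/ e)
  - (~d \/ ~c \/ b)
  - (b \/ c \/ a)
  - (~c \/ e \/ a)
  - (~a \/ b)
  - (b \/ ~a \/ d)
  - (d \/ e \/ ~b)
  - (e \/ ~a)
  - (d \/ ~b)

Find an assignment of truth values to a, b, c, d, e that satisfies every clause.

a = F, b = F, c = T, d = F, e = T

Try a = False.
  then e is forced to True.
  then c is forced to True.
  then d is forced to False.
  then b is forced to False.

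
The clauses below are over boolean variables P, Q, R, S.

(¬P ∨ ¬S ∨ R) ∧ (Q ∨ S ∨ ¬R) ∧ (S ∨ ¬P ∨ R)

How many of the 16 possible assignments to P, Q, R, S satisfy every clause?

10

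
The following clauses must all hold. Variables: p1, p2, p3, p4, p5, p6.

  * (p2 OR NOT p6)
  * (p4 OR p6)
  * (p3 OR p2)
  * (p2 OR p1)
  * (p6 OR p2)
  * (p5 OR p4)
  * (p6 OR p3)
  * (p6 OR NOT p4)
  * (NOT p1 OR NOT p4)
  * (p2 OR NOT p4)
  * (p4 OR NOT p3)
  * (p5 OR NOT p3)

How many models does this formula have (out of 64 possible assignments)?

5

Satisfying assignments:
  p1=F p2=T p3=F p4=F p5=T p6=T
  p1=F p2=T p3=F p4=T p5=F p6=T
  p1=F p2=T p3=F p4=T p5=T p6=T
  p1=F p2=T p3=T p4=T p5=T p6=T
  p1=T p2=T p3=F p4=F p5=T p6=T
Count: 5.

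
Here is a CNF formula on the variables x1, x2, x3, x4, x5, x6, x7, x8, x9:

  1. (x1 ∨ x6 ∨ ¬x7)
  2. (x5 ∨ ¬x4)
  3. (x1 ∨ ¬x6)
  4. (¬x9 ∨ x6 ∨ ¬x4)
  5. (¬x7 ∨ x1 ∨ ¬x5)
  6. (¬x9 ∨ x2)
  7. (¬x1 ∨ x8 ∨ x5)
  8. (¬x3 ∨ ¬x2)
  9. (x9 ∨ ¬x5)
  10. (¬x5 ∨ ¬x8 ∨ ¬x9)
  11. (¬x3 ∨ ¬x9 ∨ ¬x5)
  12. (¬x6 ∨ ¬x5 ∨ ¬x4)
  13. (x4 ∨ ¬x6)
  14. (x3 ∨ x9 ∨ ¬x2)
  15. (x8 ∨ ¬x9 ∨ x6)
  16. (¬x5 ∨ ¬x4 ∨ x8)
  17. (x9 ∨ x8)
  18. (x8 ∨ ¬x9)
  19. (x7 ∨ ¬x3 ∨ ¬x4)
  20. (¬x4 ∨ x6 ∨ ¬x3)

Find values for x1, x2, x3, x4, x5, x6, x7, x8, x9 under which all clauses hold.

x1=True, x2=False, x3=False, x4=False, x5=False, x6=False, x7=False, x8=True, x9=False

Check each clause:
  1. (x1 ∨ ¬x7 ∨ x6) — x1 is true.
  2. (¬x4 ∨ x5) — ¬x4 is true.
  3. (¬x6 ∨ x1) — x1 is true.
  4. (¬x4 ∨ ¬x9 ∨ x6) — ¬x4 is true.
  5. (x1 ∨ ¬x5 ∨ ¬x7) — x1 is true.
  6. (x2 ∨ ¬x9) — ¬x9 is true.
  7. (x8 ∨ x5 ∨ ¬x1) — x8 is true.
  8. (¬x2 ∨ ¬x3) — ¬x3 is true.
  9. (x9 ∨ ¬x5) — ¬x5 is true.
  10. (¬x5 ∨ ¬x9 ∨ ¬x8) — ¬x5 is true.
  11. (¬x5 ∨ ¬x9 ∨ ¬x3) — ¬x5 is true.
  12. (¬x5 ∨ ¬x4 ∨ ¬x6) — ¬x6 is true.
  13. (x4 ∨ ¬x6) — ¬x6 is true.
  14. (x3 ∨ x9 ∨ ¬x2) — ¬x2 is true.
  15. (¬x9 ∨ x8 ∨ x6) — x8 is true.
  16. (x8 ∨ ¬x5 ∨ ¬x4) — x8 is true.
  17. (x9 ∨ x8) — x8 is true.
  18. (x8 ∨ ¬x9) — x8 is true.
  19. (¬x4 ∨ ¬x3 ∨ x7) — ¬x4 is true.
  20. (¬x4 ∨ ¬x3 ∨ x6) — ¬x4 is true.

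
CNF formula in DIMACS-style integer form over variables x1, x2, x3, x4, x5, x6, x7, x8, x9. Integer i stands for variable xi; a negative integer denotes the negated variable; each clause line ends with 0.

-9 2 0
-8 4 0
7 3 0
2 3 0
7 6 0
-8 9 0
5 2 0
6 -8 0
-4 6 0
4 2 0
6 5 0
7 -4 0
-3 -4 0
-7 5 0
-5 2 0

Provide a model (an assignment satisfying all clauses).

x1 = T, x2 = T, x3 = T, x4 = F, x5 = T, x6 = T, x7 = F, x8 = F, x9 = F

Check each clause:
  1. (¬x9 ∨ x2) — x2 is true.
  2. (x4 ∨ ¬x8) — ¬x8 is true.
  3. (x3 ∨ x7) — x3 is true.
  4. (x2 ∨ x3) — x2 is true.
  5. (x6 ∨ x7) — x6 is true.
  6. (x9 ∨ ¬x8) — ¬x8 is true.
  7. (x2 ∨ x5) — x2 is true.
  8. (¬x8 ∨ x6) — ¬x8 is true.
  9. (¬x4 ∨ x6) — ¬x4 is true.
  10. (x2 ∨ x4) — x2 is true.
  11. (x6 ∨ x5) — x5 is true.
  12. (¬x4 ∨ x7) — ¬x4 is true.
  13. (¬x4 ∨ ¬x3) — ¬x4 is true.
  14. (¬x7 ∨ x5) — ¬x7 is true.
  15. (x2 ∨ ¬x5) — x2 is true.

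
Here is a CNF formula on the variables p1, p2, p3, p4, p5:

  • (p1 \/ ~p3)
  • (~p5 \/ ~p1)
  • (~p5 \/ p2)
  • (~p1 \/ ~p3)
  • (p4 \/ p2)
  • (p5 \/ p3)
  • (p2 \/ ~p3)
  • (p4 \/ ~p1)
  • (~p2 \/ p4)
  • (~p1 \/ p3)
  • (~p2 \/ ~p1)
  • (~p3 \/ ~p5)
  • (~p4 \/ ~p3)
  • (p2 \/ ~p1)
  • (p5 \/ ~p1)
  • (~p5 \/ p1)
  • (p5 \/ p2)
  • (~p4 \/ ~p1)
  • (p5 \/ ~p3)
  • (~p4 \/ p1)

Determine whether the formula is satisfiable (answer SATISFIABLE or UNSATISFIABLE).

UNSATISFIABLE

p1 = True:
  propagation gives p5=False; an empty clause results — contradiction.
p1 = False:
  propagation gives p3=False, p5=True; an empty clause results — contradiction.
Every branch closes, so no satisfying assignment exists.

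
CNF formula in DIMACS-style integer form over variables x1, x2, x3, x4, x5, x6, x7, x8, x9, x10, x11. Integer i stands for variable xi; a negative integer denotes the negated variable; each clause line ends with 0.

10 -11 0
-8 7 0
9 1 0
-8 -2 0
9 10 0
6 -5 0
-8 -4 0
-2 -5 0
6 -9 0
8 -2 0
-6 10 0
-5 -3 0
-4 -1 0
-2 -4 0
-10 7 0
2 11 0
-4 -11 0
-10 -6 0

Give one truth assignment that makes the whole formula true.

x1=1, x2=0, x3=1, x4=0, x5=0, x6=0, x7=1, x8=1, x9=0, x10=1, x11=1

Pure literal: x4 appears only negated; assign x4 = False.
Pure literal: x5 appears only negated; assign x5 = False.
Try x1 = True.
Set x2 = False and propagate.
  then x11 is forced to True.
  then x10 is forced to True.
  then x7 is forced to True.
  then x6 is forced to False.
  then x9 is forced to False.
x3, x8 are now unconstrained; take x3 = True, x8 = True.
Every clause has at least one true literal under this assignment.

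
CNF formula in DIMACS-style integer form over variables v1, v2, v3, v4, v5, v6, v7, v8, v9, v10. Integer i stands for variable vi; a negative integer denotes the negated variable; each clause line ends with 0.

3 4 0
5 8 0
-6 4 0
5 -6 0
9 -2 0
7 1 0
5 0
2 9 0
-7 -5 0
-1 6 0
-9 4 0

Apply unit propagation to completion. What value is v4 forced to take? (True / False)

True

(v5) is a unit clause: v5 = True.
From (!v7 || !v5) and v5 = True: v7 = False.
From (v7 || v1) and v7 = False: v1 = True.
(v6 || !v1) with v1 = True leaves only v6, so v6 = True.
In (!v6 || v4), !v6 is now false; v4 must hold, so v4 = True.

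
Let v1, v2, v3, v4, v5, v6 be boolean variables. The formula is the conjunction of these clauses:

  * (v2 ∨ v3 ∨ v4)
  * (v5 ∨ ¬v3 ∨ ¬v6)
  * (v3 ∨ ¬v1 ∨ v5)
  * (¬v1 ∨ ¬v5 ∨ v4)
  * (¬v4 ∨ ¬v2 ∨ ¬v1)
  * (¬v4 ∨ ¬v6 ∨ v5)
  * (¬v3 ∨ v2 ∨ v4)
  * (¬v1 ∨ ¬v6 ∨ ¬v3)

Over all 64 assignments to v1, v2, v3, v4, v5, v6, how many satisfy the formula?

Split on v3, then v4.
  v3=T, v4=T: 8 of the 16 assignments to (v1,v2,v5,v6) work.
  v3=T, v4=F: remaining (v1,v2,v5,v6) ∈ {(F,T,F,F); (F,T,T,F); (F,T,T,T); (T,T,F,F)} — 4.
  v3=F, v4=T: 8 of the 16 assignments to (v1,v2,v5,v6) work.
  v3=F, v4=F: remaining (v1,v2,v5,v6) ∈ {(F,T,F,F); (F,T,F,T); (F,T,T,F); (F,T,T,T)} — 4.
Total: 8 + 4 + 8 + 4 = 24.

24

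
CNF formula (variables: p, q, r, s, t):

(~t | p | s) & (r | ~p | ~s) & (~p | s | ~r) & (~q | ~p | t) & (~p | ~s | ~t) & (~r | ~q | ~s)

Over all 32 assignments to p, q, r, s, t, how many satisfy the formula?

Split on p, then s.
  p=T, s=T: remaining (q,r,t) ∈ {(F,T,F)} — 1.
  p=T, s=F: remaining (q,r,t) ∈ {(F,F,F); (F,F,T); (T,F,T)} — 3.
  p=F, s=T: t free; 3 ways for (q,r) × 2^1 = 6.
  p=F, s=F: remaining (q,r,t) ∈ {(F,F,F); (F,T,F); (T,F,F); (T,T,F)} — 4.
Total: 1 + 3 + 6 + 4 = 14.

14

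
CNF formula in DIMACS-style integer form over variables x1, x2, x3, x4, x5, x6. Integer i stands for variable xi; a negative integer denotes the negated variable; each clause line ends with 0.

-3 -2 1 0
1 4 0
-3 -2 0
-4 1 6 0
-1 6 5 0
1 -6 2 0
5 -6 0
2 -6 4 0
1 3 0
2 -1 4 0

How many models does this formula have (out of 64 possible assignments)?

8

Case analysis on x1 and x2:
  x1=1, x2=1: remaining (x3,x4,x5,x6) ∈ {(0,0,1,0); (0,0,1,1); (0,1,1,0); (0,1,1,1)} — 4.
  x1=1, x2=0: remaining (x3,x4,x5,x6) ∈ {(0,1,1,0); (0,1,1,1); (1,1,1,0); (1,1,1,1)} — 4.
  x1=0, x2=1: a clause becomes empty — 0.
  x1=0, x2=0: a clause becomes empty — 0.
Total: 4 + 4 + 0 + 0 = 8.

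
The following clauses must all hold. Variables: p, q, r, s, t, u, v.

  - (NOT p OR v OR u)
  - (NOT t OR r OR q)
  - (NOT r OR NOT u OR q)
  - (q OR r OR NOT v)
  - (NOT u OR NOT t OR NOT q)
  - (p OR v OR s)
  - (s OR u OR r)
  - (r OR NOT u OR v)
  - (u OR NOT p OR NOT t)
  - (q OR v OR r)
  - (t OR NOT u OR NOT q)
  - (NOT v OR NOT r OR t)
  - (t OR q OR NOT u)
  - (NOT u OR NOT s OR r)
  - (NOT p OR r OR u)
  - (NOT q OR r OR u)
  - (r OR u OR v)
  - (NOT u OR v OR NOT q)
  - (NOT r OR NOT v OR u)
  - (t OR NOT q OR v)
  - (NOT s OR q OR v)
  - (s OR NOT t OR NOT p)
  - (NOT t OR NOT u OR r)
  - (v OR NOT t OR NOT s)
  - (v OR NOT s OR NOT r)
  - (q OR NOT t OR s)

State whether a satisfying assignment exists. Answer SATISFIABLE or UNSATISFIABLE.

u = True:
  q = True:
    propagation gives t=False; an empty clause results — contradiction.
  q = False:
    propagation gives r=False, t=False; an empty clause results — contradiction.
u = False:
  v = True:
    propagation gives r=False, q=True; an empty clause results — contradiction.
  v = False:
    propagation gives p=False, s=True, r=True; an empty clause results — contradiction.
Every branch closes, so no satisfying assignment exists.

UNSATISFIABLE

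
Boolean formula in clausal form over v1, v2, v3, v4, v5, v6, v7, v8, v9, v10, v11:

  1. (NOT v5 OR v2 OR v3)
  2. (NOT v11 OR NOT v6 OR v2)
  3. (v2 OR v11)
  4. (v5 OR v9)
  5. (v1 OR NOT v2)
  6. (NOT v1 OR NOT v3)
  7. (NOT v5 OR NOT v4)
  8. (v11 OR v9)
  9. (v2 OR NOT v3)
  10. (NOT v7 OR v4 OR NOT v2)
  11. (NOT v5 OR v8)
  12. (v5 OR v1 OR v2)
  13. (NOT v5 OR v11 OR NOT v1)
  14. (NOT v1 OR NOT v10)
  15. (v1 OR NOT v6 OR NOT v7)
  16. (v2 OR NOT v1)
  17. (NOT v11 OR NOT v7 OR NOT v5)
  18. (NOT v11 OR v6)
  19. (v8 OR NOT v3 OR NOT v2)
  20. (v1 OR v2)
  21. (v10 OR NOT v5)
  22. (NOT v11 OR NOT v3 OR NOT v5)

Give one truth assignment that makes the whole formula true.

Pure literal: v8 appears only positively; assign v8 = True.
v9 occurs only positively in the remaining clauses — set v9 = True.
Set v1 = True and propagate.
  then v3 is forced to False.
  then v10 is forced to False.
  then v2 is forced to True.
  then v5 is forced to False.
Set v4 = True and propagate.
Branch on v6: take v6 = True.
v7, v11 are now unconstrained; take v7 = True, v11 = True.
Every clause has at least one true literal under this assignment.

v1=1, v2=1, v3=0, v4=1, v5=0, v6=1, v7=1, v8=1, v9=1, v10=0, v11=1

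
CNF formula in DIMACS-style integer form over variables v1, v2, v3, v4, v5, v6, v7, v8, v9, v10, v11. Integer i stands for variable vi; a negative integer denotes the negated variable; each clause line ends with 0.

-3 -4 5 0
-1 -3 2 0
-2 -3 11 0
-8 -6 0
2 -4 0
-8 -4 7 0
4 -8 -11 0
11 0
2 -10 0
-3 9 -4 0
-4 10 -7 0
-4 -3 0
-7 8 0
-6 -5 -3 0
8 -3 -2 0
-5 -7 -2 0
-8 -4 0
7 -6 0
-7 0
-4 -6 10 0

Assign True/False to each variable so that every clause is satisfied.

v1=F, v2=F, v3=T, v4=F, v5=F, v6=F, v7=F, v8=F, v9=F, v10=F, v11=T

Unit propagation: (v11) forces v11 = True.
Unit propagation: (¬v7) forces v7 = False.
The clause (¬v6) is unit: v6 must be False.
v1 occurs only negated in the remaining clauses — set v1 = False.
v10 occurs only negated in the remaining clauses — set v10 = False.
Branch on v2: take v2 = False.
  then v4 is forced to False.
  then v8 is forced to False.
v3, v5, v9 are now unconstrained; take v3 = True, v5 = False, v9 = False.
Check each clause:
  1. {¬v4, v5, ¬v3} — ¬v4 is true.
  2. {¬v3, v2, ¬v1} — ¬v1 is true.
  3. {¬v3, ¬v2, v11} — v11 is true.
  4. {¬v8, ¬v6} — ¬v8 is true.
  5. {v2, ¬v4} — ¬v4 is true.
  6. {¬v8, ¬v4, v7} — ¬v8 is true.
  7. {¬v11, v4, ¬v8} — ¬v8 is true.
  8. {v11} — v11 is true.
  9. {v2, ¬v10} — ¬v10 is true.
  10. {v9, ¬v4, ¬v3} — ¬v4 is true.
  11. {¬v7, ¬v4, v10} — ¬v7 is true.
  12. {¬v3, ¬v4} — ¬v4 is true.
  13. {v8, ¬v7} — ¬v7 is true.
  14. {¬v5, ¬v3, ¬v6} — ¬v6 is true.
  15. {¬v3, v8, ¬v2} — ¬v2 is true.
  16. {¬v2, ¬v7, ¬v5} — ¬v7 is true.
  17. {¬v8, ¬v4} — ¬v8 is true.
  18. {¬v6, v7} — ¬v6 is true.
  19. {¬v7} — ¬v7 is true.
  20. {v10, ¬v6, ¬v4} — ¬v6 is true.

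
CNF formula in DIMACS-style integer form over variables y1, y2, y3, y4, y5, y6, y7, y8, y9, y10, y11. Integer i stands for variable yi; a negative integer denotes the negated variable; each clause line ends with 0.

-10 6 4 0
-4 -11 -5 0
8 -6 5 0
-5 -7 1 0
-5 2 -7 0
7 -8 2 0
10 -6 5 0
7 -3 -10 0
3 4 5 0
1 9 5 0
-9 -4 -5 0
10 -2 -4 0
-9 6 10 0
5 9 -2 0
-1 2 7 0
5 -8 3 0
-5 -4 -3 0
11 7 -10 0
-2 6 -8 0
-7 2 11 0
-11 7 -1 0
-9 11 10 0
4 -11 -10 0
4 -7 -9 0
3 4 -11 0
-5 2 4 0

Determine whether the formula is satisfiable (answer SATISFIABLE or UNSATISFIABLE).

Set y1 = True and propagate.
Try y2 = True.
For the remaining variables, y3 = False, y4 = False, y5 = True, y6 = False, y7 = True, y8 = False, y9 = False, y10 = False, y11 = False works.
So y1=True, y2=True, y3=False, y4=False, y5=True, y6=False, y7=True, y8=False, y9=False, y10=False, y11=False is a satisfying assignment.

SATISFIABLE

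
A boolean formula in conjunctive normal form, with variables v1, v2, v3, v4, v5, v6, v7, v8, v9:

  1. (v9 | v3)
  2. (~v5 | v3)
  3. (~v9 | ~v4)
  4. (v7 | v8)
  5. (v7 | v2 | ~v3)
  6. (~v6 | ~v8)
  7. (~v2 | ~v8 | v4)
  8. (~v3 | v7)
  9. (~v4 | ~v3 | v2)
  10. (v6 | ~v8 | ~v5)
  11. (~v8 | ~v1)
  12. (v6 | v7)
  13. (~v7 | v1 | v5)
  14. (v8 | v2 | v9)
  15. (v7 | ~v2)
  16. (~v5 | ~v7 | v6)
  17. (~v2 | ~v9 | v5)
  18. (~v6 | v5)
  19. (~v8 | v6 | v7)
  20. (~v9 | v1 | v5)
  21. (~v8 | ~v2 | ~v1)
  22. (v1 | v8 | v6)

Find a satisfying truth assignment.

v1=T, v2=T, v3=T, v4=F, v5=T, v6=T, v7=T, v8=F, v9=T

Set v1 = True and propagate.
  then v8 is forced to False.
  then v7 is forced to True.
For the remaining variables, v2 = True, v3 = True, v4 = False, v5 = True, v6 = True, v9 = True works.
Every clause has at least one true literal under this assignment.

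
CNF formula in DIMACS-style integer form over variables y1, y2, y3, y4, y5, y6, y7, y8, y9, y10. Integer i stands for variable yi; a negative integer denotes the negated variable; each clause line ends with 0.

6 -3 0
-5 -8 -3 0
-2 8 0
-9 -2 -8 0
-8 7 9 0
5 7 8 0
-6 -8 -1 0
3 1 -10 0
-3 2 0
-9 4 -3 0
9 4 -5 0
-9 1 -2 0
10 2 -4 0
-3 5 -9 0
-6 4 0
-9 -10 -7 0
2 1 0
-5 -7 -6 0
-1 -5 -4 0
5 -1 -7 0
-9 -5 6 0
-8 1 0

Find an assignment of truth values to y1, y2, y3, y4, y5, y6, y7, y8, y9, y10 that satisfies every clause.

y1=T, y2=F, y3=F, y4=F, y5=F, y6=F, y7=F, y8=T, y9=T, y10=F

Check each clause:
  1. (~y3 \/ y6) — ~y3 is true.
  2. (~y5 \/ ~y3 \/ ~y8) — ~y5 is true.
  3. (~y2 \/ y8) — y8 is true.
  4. (~y9 \/ ~y2 \/ ~y8) — ~y2 is true.
  5. (~y8 \/ y9 \/ y7) — y9 is true.
  6. (y5 \/ y8 \/ y7) — y8 is true.
  7. (~y6 \/ ~y1 \/ ~y8) — ~y6 is true.
  8. (~y10 \/ y3 \/ y1) — y1 is true.
  9. (y2 \/ ~y3) — ~y3 is true.
  10. (y4 \/ ~y3 \/ ~y9) — ~y3 is true.
  11. (y4 \/ ~y5 \/ y9) — y9 is true.
  12. (~y2 \/ ~y9 \/ y1) — y1 is true.
  13. (y10 \/ y2 \/ ~y4) — ~y4 is true.
  14. (~y9 \/ ~y3 \/ y5) — ~y3 is true.
  15. (y4 \/ ~y6) — ~y6 is true.
  16. (~y10 \/ ~y9 \/ ~y7) — ~y7 is true.
  17. (y2 \/ y1) — y1 is true.
  18. (~y7 \/ ~y5 \/ ~y6) — ~y7 is true.
  19. (~y4 \/ ~y1 \/ ~y5) — ~y5 is true.
  20. (~y1 \/ ~y7 \/ y5) — ~y7 is true.
  21. (y6 \/ ~y9 \/ ~y5) — ~y5 is true.
  22. (~y8 \/ y1) — y1 is true.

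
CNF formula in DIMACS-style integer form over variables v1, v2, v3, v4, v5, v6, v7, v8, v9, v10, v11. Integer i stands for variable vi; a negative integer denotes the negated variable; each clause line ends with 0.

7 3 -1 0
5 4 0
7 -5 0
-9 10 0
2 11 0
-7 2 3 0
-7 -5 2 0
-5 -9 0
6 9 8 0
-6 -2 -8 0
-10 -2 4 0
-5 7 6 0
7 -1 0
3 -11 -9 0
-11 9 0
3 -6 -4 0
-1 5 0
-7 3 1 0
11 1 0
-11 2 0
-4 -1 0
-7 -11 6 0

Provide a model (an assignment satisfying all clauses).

v1 = False, v2 = True, v3 = True, v4 = True, v5 = False, v6 = True, v7 = False, v8 = False, v9 = True, v10 = True, v11 = True

Check each clause:
  1. (~v1 | v3 | v7) — v3 is true.
  2. (v5 | v4) — v4 is true.
  3. (v7 | ~v5) — ~v5 is true.
  4. (~v9 | v10) — v10 is true.
  5. (v11 | v2) — v2 is true.
  6. (v2 | ~v7 | v3) — ~v7 is true.
  7. (~v5 | ~v7 | v2) — ~v7 is true.
  8. (~v9 | ~v5) — ~v5 is true.
  9. (v8 | v9 | v6) — v9 is true.
  10. (~v2 | ~v8 | ~v6) — ~v8 is true.
  11. (~v10 | v4 | ~v2) — v4 is true.
  12. (v7 | ~v5 | v6) — ~v5 is true.
  13. (v7 | ~v1) — ~v1 is true.
  14. (~v11 | v3 | ~v9) — v3 is true.
  15. (v9 | ~v11) — v9 is true.
  16. (v3 | ~v4 | ~v6) — v3 is true.
  17. (~v1 | v5) — ~v1 is true.
  18. (v1 | ~v7 | v3) — ~v7 is true.
  19. (v11 | v1) — v11 is true.
  20. (v2 | ~v11) — v2 is true.
  21. (~v1 | ~v4) — ~v1 is true.
  22. (~v7 | v6 | ~v11) — ~v7 is true.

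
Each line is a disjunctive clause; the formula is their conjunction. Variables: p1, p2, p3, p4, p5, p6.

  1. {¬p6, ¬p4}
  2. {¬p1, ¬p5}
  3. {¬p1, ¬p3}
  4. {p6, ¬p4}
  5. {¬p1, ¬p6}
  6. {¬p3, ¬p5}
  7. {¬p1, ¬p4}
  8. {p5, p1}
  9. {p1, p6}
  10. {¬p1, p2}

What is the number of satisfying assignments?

3

The models are:
  p1=0 p2=0 p3=0 p4=0 p5=1 p6=1
  p1=0 p2=1 p3=0 p4=0 p5=1 p6=1
  p1=1 p2=1 p3=0 p4=0 p5=0 p6=0
That's 3 in total.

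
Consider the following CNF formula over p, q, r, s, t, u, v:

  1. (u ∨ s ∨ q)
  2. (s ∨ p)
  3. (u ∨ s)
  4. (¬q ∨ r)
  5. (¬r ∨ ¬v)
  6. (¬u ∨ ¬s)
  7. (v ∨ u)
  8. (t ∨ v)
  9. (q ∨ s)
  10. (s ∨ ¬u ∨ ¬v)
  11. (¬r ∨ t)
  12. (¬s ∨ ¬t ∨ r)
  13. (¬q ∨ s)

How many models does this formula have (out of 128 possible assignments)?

2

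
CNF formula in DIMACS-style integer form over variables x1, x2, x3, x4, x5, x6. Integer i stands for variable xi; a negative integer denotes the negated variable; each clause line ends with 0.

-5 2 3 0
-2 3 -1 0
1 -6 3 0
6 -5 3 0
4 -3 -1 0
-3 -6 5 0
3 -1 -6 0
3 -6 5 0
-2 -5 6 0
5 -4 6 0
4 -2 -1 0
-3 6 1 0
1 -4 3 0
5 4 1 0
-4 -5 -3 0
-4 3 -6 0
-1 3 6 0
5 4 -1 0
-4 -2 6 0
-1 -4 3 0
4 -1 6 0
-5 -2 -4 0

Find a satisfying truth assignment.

Set x1 = False and propagate.
Try x2 = True.
Set x3 = True and propagate.
  then x6 is forced to True.
  then x5 is forced to True.
  then x4 is forced to False.
Every clause has at least one true literal under this assignment.

x1=False  x2=True  x3=True  x4=False  x5=True  x6=True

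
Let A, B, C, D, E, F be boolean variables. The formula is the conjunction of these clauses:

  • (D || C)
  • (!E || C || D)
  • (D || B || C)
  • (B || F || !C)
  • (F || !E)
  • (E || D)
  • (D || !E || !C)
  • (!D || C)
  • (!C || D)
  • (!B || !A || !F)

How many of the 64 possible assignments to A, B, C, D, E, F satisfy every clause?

8

Split on C, then D.
  C=T, D=T: 8 of the 16 assignments to (A,B,E,F) work.
  C=T, D=F: a clause becomes empty — 0.
  C=F, D=T: a clause becomes empty — 0.
  C=F, D=F: a clause becomes empty — 0.
Total: 8 + 0 + 0 + 0 = 8.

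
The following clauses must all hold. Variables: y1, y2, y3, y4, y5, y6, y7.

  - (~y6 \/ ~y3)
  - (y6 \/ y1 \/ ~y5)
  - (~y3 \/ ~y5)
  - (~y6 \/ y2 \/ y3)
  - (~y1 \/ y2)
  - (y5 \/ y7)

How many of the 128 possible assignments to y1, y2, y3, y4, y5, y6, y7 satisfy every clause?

Case analysis on y3 and y5:
  y3=T, y5=T: a clause becomes empty — 0.
  y3=T, y5=F: y4 free; 3 ways for (y1,y2,y6,y7) × 2^1 = 6.
  y3=F, y5=T: y4, y7 free; 3 ways for (y1,y2,y6) × 2^2 = 12.
  y3=F, y5=F: y4 free; 5 ways for (y1,y2,y6,y7) × 2^1 = 10.
Total: 0 + 6 + 12 + 10 = 28.

28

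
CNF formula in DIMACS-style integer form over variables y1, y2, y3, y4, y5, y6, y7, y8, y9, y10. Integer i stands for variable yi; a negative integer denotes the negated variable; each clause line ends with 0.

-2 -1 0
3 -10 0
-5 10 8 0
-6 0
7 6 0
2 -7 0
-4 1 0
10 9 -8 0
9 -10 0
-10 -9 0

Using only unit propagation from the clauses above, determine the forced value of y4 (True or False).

False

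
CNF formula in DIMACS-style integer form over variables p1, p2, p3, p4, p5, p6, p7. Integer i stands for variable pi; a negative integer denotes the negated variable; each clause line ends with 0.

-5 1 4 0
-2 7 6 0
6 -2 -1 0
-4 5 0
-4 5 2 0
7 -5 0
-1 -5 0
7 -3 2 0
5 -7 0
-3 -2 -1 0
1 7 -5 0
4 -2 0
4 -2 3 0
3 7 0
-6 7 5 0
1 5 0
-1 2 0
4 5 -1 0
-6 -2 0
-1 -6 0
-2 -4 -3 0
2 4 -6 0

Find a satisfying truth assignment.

p1 = False  p2 = False  p3 = True  p4 = True  p5 = True  p6 = False  p7 = True

Check each clause:
  1. (~p5 \/ p1 \/ p4) — p4 is true.
  2. (~p2 \/ p7 \/ p6) — p7 is true.
  3. (~p1 \/ p6 \/ ~p2) — ~p2 is true.
  4. (~p4 \/ p5) — p5 is true.
  5. (p5 \/ ~p4 \/ p2) — p5 is true.
  6. (~p5 \/ p7) — p7 is true.
  7. (~p1 \/ ~p5) — ~p1 is true.
  8. (~p3 \/ p2 \/ p7) — p7 is true.
  9. (~p7 \/ p5) — p5 is true.
  10. (~p2 \/ ~p1 \/ ~p3) — ~p1 is true.
  11. (p1 \/ p7 \/ ~p5) — p7 is true.
  12. (~p2 \/ p4) — p4 is true.
  13. (p3 \/ p4 \/ ~p2) — p3 is true.
  14. (p3 \/ p7) — p3 is true.
  15. (~p6 \/ p7 \/ p5) — ~p6 is true.
  16. (p5 \/ p1) — p5 is true.
  17. (p2 \/ ~p1) — ~p1 is true.
  18. (~p1 \/ p5 \/ p4) — p4 is true.
  19. (~p6 \/ ~p2) — ~p6 is true.
  20. (~p1 \/ ~p6) — ~p6 is true.
  21. (~p4 \/ ~p3 \/ ~p2) — ~p2 is true.
  22. (p4 \/ p2 \/ ~p6) — ~p6 is true.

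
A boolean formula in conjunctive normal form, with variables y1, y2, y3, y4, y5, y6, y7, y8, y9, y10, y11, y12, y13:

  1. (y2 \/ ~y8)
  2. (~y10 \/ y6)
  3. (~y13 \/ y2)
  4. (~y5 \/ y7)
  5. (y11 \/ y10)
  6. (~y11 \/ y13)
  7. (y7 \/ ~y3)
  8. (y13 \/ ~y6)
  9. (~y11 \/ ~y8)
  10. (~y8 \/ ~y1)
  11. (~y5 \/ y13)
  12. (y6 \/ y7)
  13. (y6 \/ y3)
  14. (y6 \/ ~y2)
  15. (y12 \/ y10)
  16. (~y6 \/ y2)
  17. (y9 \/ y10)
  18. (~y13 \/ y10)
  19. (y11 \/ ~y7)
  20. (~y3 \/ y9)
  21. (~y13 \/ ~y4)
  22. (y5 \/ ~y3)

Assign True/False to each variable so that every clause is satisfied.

y1 = 0, y2 = 1, y3 = 0, y4 = 0, y5 = 0, y6 = 1, y7 = 1, y8 = 0, y9 = 0, y10 = 1, y11 = 1, y12 = 1, y13 = 1

Pure literal: y1 appears only negated; assign y1 = False.
y4 occurs only negated in the remaining clauses — set y4 = False.
Set y2 = True and propagate.
  then y6 is forced to True.
  then y13 is forced to True.
  then y10 is forced to True.
Try y3 = False.
The remaining clauses are satisfied by y5 = False, y7 = True, y8 = False, y9 = False, y11 = True, y12 = True.
Check each clause:
  1. (y2 \/ ~y8) — ~y8 is true.
  2. (y6 \/ ~y10) — y6 is true.
  3. (y2 \/ ~y13) — y2 is true.
  4. (~y5 \/ y7) — ~y5 is true.
  5. (y11 \/ y10) — y10 is true.
  6. (~y11 \/ y13) — y13 is true.
  7. (~y3 \/ y7) — ~y3 is true.
  8. (~y6 \/ y13) — y13 is true.
  9. (~y11 \/ ~y8) — ~y8 is true.
  10. (~y8 \/ ~y1) — ~y8 is true.
  11. (y13 \/ ~y5) — ~y5 is true.
  12. (y6 \/ y7) — y6 is true.
  13. (y3 \/ y6) — y6 is true.
  14. (y6 \/ ~y2) — y6 is true.
  15. (y12 \/ y10) — y10 is true.
  16. (~y6 \/ y2) — y2 is true.
  17. (y10 \/ y9) — y10 is true.
  18. (~y13 \/ y10) — y10 is true.
  19. (y11 \/ ~y7) — y11 is true.
  20. (y9 \/ ~y3) — ~y3 is true.
  21. (~y13 \/ ~y4) — ~y4 is true.
  22. (~y3 \/ y5) — ~y3 is true.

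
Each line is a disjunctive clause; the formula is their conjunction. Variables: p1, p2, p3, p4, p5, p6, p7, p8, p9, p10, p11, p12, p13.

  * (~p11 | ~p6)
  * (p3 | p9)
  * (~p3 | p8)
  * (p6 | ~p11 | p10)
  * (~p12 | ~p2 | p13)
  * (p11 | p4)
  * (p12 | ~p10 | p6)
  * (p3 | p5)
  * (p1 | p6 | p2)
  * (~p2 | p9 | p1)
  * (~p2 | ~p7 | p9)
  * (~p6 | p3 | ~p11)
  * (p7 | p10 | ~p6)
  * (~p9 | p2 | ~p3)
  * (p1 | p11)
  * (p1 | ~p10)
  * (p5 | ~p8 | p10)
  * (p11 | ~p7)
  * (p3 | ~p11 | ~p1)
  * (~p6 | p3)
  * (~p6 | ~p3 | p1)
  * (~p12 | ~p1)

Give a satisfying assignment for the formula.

p1=True  p2=False  p3=False  p4=True  p5=True  p6=False  p7=False  p8=False  p9=True  p10=False  p11=False  p12=False  p13=True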